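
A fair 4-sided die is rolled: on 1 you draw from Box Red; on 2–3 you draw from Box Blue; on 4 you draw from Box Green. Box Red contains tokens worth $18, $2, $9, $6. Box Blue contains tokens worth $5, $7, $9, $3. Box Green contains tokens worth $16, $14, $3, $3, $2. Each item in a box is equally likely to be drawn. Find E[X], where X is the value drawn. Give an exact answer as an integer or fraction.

567/80 dollars

E[X | Box Red] = (18 + 2 + 9 + 6)/4 = 35/4
E[X | Box Blue] = (5 + 7 + 9 + 3)/4 = 6
E[X | Box Green] = (16 + 14 + 3 + 3 + 2)/5 = 38/5
E[X] = (1/4)·35/4 + (1/2)·6 + (1/4)·38/5 = 567/80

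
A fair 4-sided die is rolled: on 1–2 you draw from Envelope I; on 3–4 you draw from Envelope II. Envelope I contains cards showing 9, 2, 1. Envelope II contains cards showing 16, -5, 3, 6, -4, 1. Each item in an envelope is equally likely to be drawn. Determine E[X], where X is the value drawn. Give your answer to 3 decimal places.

E[X | Envelope I] = (9 + 2 + 1)/3 = 4
E[X | Envelope II] = (16 − 5 + 3 + 6 − 4 + 1)/6 = 17/6
E[X] = (1/2)·4 + (1/2)·17/6 = 41/12 ≈ 3.417

3.417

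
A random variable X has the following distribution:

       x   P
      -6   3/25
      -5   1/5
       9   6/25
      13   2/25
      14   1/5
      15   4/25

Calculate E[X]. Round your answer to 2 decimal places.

E[X] = (3/25)·(-6) + (1/5)·(-5) + (6/25)·9 + (2/25)·13 + (1/5)·14 + (4/25)·15
     = 167/25 ≈ 6.68

6.68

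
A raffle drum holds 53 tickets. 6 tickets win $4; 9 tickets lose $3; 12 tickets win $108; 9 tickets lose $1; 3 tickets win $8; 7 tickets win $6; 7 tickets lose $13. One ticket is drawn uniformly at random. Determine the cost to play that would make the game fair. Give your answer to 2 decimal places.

$23.75

E[payout] = (6/53)·4 + (9/53)·(-3) + (12/53)·108 + (9/53)·(-1) + (3/53)·8 + (7/53)·6 + (7/53)·(-13) = 1259/53
Fair fee = E[payout] = 1259/53 ≈ $23.75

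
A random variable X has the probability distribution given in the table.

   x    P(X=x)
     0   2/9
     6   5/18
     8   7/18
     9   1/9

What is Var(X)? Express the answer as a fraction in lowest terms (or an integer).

E[X] = (2/9)·0 + (5/18)·6 + (7/18)·8 + (1/9)·9 = 52/9
E[X²] = (2/9)·0 + (5/18)·36 + (7/18)·64 + (1/9)·81 = 395/9
Var(X) = 395/9 − (52/9)² = 851/81

851/81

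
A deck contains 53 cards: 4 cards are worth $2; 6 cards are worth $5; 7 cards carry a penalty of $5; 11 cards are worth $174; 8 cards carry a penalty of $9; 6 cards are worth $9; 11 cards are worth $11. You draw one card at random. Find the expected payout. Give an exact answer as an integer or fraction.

2020/53 dollars

E[payout] = (4/53)·2 + (6/53)·5 + (7/53)·(-5) + (11/53)·174 + (8/53)·(-9) + (6/53)·9 + (11/53)·11 = 2020/53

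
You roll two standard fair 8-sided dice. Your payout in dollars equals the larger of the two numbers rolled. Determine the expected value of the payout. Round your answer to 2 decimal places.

$5.81

Distribution of the larger of the two numbers rolled: 1 w.p. 1/64, 2 w.p. 3/64, 3 w.p. 5/64, 4 w.p. 7/64, 5 w.p. 9/64, 6 w.p. 11/64, …
E[payout] = (1/64)·1 + (3/64)·2 + (5/64)·3 + (7/64)·4 + (9/64)·5 + (11/64)·6 + (13/64)·7 + (15/64)·8 = 93/16
≈ $5.81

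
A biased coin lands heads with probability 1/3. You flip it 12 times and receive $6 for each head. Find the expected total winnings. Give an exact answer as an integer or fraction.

E[#heads] = 12·1/3 = 4 (linearity over flips).
E[winnings] = 6·4 = 24.

$24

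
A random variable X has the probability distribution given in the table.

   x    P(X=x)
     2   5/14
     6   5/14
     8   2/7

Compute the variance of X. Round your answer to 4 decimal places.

E[X] = (5/14)·2 + (5/14)·6 + (2/7)·8 = 36/7
E[X²] = (5/14)·4 + (5/14)·36 + (2/7)·64 = 228/7
Var(X) = 228/7 − (36/7)² = 300/49 ≈ 6.1224

6.1224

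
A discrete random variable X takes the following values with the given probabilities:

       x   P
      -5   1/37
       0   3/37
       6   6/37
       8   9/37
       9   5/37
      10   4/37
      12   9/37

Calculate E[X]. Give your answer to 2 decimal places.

E[X] = (1/37)·(-5) + (3/37)·0 + (6/37)·6 + (9/37)·8 + (5/37)·9 + (4/37)·10 + (9/37)·12
     = 8 ≈ 8.00

8.00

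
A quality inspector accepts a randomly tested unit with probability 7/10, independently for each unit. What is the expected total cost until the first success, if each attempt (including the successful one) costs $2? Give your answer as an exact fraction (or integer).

20/7 dollars

E[#attempts] = 1/p = 10/7; E[cost] = 2·10/7 = 20/7.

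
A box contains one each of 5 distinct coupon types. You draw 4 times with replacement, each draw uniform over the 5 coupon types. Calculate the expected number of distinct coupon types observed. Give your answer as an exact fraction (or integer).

Let Xⱼ=1 if type j appears at least once. P(Xⱼ=1) = 1 − ((5−1)/5)^4 = 369/625.
E[#distinct] = 5·369/625 = 369/125.

369/125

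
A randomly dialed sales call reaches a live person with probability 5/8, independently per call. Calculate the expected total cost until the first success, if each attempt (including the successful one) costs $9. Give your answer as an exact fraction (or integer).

72/5 dollars

E[#attempts] = 1/p = 8/5; E[cost] = 9·8/5 = 72/5.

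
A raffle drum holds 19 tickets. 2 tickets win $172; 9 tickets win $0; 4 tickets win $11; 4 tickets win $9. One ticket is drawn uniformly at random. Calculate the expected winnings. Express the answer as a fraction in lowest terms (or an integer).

424/19 dollars

E[payout] = (2/19)·172 + (9/19)·0 + (4/19)·11 + (4/19)·9 = 424/19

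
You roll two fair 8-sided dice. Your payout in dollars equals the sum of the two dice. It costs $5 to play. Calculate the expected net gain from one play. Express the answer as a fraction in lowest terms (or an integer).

$4

Distribution of the sum of the two dice: 2 w.p. 1/64, 3 w.p. 1/32, 4 w.p. 3/64, 5 w.p. 1/16, 6 w.p. 5/64, 7 w.p. 3/32, …
E[payout] = (1/64)·2 + (1/32)·3 + (3/64)·4 + (1/16)·5 + (5/64)·6 + (3/32)·7 + (7/64)·8 + (1/8)·9 + (7/64)·10 + (3/32)·11 + (5/64)·12 + (1/16)·13 + (3/64)·14 + (1/32)·15 + (1/64)·16 = 9
Expected profit = 9 − 5 = 4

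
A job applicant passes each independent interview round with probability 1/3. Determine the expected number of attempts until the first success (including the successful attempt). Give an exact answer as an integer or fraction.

For a geometric distribution, E[trials] = 1/p = 1/(1/3) = 3.

3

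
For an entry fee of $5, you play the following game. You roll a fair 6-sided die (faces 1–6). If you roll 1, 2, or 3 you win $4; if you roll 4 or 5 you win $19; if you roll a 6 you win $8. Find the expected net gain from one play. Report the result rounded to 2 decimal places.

$4.67

E[payout] = (1/2)·4 + (1/6)·8 + (1/3)·19 = 29/3
Expected profit = 29/3 − 5 = 14/3 ≈ $4.67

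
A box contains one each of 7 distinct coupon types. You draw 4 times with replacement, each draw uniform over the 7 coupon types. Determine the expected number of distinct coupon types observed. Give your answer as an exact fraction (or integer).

Let Xⱼ=1 if type j appears at least once. P(Xⱼ=1) = 1 − ((7−1)/7)^4 = 1105/2401.
E[#distinct] = 7·1105/2401 = 1105/343.

1105/343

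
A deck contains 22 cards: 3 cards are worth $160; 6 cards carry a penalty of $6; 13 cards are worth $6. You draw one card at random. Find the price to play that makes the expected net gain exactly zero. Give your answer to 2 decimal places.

$23.73

E[payout] = (3/22)·160 + (6/22)·(-6) + (13/22)·6 = 261/11
Fair fee = E[payout] = 261/11 ≈ $23.73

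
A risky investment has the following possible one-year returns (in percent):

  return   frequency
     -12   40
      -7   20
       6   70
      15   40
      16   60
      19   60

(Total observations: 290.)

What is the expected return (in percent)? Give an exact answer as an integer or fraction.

Total = 290, so P(return=-12) = 40/290, etc.
E[X] = (4/29)·(-12) + (2/29)·(-7) + (7/29)·6 + (4/29)·15 + (6/29)·16 + (6/29)·19
     = 250/29

250/29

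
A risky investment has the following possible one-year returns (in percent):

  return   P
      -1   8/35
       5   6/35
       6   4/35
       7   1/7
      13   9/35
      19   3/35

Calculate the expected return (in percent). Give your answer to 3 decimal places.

7.286

E[X] = (8/35)·(-1) + (6/35)·5 + (4/35)·6 + (1/7)·7 + (9/35)·13 + (3/35)·19
     = 51/7 ≈ 7.286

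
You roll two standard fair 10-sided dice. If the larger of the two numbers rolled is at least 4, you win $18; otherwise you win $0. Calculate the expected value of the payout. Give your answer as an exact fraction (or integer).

819/50 dollars

E[payout] = (9/100)·0 + (91/100)·18 = 819/50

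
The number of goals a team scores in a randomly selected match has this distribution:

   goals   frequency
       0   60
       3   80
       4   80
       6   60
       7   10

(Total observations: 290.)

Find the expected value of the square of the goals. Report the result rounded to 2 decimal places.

16.03

Total = 290, so P(goals=0) = 60/290, etc.
E[X²] = (6/29)·0 + (8/29)·9 + (8/29)·16 + (6/29)·36 + (1/29)·49
     = 465/29 ≈ 16.03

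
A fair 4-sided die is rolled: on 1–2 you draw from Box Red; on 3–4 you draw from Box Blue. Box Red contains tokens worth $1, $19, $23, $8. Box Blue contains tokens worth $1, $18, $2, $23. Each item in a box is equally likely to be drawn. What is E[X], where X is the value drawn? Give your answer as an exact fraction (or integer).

E[X | Box Red] = (1 + 19 + 23 + 8)/4 = 51/4
E[X | Box Blue] = (1 + 18 + 2 + 23)/4 = 11
E[X] = (1/2)·51/4 + (1/2)·11 = 95/8

95/8 dollars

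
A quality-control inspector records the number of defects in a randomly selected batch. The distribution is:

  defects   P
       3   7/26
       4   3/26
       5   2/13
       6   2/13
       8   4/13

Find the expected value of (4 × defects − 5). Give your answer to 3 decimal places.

E[4x-5] = (7/26)·7 + (3/26)·11 + (2/13)·15 + (2/13)·19 + (4/13)·27
     = 217/13 ≈ 16.692

16.692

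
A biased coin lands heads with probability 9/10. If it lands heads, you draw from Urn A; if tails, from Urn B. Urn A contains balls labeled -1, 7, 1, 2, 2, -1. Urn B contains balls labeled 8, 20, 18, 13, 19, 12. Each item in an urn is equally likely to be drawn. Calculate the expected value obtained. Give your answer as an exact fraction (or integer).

3

E[X | Urn A] = (-1 + 7 + 1 + 2 + 2 − 1)/6 = 5/3
E[X | Urn B] = (8 + 20 + 18 + 13 + 19 + 12)/6 = 15
E[X] = (9/10)·5/3 + (1/10)·15 = 3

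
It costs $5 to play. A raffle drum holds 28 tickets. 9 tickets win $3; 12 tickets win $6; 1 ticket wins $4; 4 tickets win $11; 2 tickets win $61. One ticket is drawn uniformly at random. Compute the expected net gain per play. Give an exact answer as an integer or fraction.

129/28 dollars

E[payout] = (9/28)·3 + (12/28)·6 + (1/28)·4 + (4/28)·11 + (2/28)·61 = 269/28
Expected profit = 269/28 − 5 = 129/28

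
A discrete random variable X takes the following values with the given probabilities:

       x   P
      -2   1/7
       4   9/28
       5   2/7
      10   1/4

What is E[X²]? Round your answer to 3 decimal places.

37.857

E[X²] = (1/7)·4 + (9/28)·16 + (2/7)·25 + (1/4)·100
     = 265/7 ≈ 37.857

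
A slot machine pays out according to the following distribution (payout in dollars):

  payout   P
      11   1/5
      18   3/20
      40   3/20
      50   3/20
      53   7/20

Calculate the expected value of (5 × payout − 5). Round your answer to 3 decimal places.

179.750

E[5x-5] = (1/5)·50 + (3/20)·85 + (3/20)·195 + (3/20)·245 + (7/20)·260
     = 719/4 ≈ 179.750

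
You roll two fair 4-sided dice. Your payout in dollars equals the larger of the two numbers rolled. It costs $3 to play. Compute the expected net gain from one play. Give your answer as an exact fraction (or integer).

Distribution of the larger of the two numbers rolled: 1 w.p. 1/16, 2 w.p. 3/16, 3 w.p. 5/16, 4 w.p. 7/16
E[payout] = (1/16)·1 + (3/16)·2 + (5/16)·3 + (7/16)·4 = 25/8
Expected profit = 25/8 − 3 = 1/8

1/8 dollars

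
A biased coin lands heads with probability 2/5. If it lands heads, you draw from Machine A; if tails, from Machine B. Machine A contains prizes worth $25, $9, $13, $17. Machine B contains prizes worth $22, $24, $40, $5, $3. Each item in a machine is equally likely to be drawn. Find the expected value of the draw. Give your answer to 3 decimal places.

E[X | Machine A] = (25 + 9 + 13 + 17)/4 = 16
E[X | Machine B] = (22 + 24 + 40 + 5 + 3)/5 = 94/5
E[X] = (2/5)·16 + (3/5)·94/5 = 442/25 ≈ 17.680

$17.680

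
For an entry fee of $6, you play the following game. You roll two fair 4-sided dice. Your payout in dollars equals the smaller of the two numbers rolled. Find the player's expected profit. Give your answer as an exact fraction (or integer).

Distribution of the smaller of the two numbers rolled: 1 w.p. 7/16, 2 w.p. 5/16, 3 w.p. 3/16, 4 w.p. 1/16
E[payout] = (7/16)·1 + (5/16)·2 + (3/16)·3 + (1/16)·4 = 15/8
Expected profit = 15/8 − 6 = -33/8

-33/8 dollars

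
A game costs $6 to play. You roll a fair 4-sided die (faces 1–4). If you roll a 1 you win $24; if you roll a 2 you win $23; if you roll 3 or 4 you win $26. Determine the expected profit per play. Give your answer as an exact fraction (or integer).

E[payout] = (1/4)·23 + (1/4)·24 + (1/2)·26 = 99/4
Expected profit = 99/4 − 6 = 75/4

75/4 dollars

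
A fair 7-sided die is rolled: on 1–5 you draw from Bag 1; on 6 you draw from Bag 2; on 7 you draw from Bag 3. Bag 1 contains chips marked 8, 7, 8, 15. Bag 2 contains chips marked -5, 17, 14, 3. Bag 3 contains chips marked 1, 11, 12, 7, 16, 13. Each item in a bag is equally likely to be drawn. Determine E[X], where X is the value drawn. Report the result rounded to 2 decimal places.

9.25

E[X | Bag 1] = (8 + 7 + 8 + 15)/4 = 19/2
E[X | Bag 2] = (-5 + 17 + 14 + 3)/4 = 29/4
E[X | Bag 3] = (1 + 11 + 12 + 7 + 16 + 13)/6 = 10
E[X] = (5/7)·19/2 + (1/7)·29/4 + (1/7)·10 = 37/4 ≈ 9.25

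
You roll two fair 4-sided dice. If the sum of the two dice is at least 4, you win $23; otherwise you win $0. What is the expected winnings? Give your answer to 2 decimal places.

$18.69

E[payout] = (3/16)·0 + (13/16)·23 = 299/16
≈ $18.69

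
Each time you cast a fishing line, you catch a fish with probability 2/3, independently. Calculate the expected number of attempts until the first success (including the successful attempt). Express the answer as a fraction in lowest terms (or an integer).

3/2

For a geometric distribution, E[trials] = 1/p = 1/(2/3) = 3/2.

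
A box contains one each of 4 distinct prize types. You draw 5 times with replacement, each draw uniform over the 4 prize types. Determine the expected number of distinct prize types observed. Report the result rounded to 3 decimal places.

3.051

Let Xⱼ=1 if type j appears at least once. P(Xⱼ=1) = 1 − ((4−1)/4)^5 = 781/1024.
E[#distinct] = 4·781/1024 = 781/256.
≈ 3.051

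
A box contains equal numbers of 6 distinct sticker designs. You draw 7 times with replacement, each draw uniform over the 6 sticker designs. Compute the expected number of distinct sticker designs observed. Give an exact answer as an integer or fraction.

Let Xⱼ=1 if type j appears at least once. P(Xⱼ=1) = 1 − ((6−1)/6)^7 = 201811/279936.
E[#distinct] = 6·201811/279936 = 201811/46656.

201811/46656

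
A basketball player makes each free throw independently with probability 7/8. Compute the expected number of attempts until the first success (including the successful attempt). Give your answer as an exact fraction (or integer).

8/7

For a geometric distribution, E[trials] = 1/p = 1/(7/8) = 8/7.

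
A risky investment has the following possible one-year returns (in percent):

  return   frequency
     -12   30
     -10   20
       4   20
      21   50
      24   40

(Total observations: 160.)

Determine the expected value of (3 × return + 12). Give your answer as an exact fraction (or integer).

651/16

Total = 160, so P(return=-12) = 30/160, etc.
E[3x+12] = (3/16)·(-24) + (1/8)·(-18) + (1/8)·24 + (5/16)·75 + (1/4)·84
     = 651/16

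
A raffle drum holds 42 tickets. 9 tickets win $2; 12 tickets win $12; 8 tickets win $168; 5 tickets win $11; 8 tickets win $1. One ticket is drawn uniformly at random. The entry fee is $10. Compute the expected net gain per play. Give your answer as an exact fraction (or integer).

E[payout] = (9/42)·2 + (12/42)·12 + (8/42)·168 + (5/42)·11 + (8/42)·1 = 523/14
Expected profit = 523/14 − 10 = 383/14

383/14 dollars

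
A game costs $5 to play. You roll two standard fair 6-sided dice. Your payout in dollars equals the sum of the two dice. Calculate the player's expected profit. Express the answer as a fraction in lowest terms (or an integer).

$2

Distribution of the sum of the two dice: 2 w.p. 1/36, 3 w.p. 1/18, 4 w.p. 1/12, 5 w.p. 1/9, 6 w.p. 5/36, 7 w.p. 1/6, …
E[payout] = (1/36)·2 + (1/18)·3 + (1/12)·4 + (1/9)·5 + (5/36)·6 + (1/6)·7 + (5/36)·8 + (1/9)·9 + (1/12)·10 + (1/18)·11 + (1/36)·12 = 7
Expected profit = 7 − 5 = 2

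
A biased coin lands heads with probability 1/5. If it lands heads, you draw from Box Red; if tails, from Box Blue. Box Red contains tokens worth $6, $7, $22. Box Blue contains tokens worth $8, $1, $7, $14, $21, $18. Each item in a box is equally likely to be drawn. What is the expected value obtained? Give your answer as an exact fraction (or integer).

173/15 dollars

E[X | Box Red] = (6 + 7 + 22)/3 = 35/3
E[X | Box Blue] = (8 + 1 + 7 + 14 + 21 + 18)/6 = 23/2
E[X] = (1/5)·35/3 + (4/5)·23/2 = 173/15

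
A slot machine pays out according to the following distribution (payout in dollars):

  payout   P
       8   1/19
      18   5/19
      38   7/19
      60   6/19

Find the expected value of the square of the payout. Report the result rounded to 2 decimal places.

E[X²] = (1/19)·64 + (5/19)·324 + (7/19)·1444 + (6/19)·3600
     = 33392/19 ≈ 1757.47

1757.47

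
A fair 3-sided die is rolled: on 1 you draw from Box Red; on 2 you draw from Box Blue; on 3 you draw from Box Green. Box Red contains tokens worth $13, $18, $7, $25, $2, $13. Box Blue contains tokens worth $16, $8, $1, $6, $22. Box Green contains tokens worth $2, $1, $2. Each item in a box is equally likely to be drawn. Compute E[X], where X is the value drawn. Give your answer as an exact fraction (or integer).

379/45 dollars

E[X | Box Red] = (13 + 18 + 7 + 25 + 2 + 13)/6 = 13
E[X | Box Blue] = (16 + 8 + 1 + 6 + 22)/5 = 53/5
E[X | Box Green] = (2 + 1 + 2)/3 = 5/3
E[X] = (1/3)·13 + (1/3)·53/5 + (1/3)·5/3 = 379/45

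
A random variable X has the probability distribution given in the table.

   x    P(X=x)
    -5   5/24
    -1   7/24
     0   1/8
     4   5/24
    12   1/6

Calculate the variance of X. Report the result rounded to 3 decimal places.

E[X] = (5/24)·(-5) + (7/24)·(-1) + (1/8)·0 + (5/24)·4 + (1/6)·12 = 3/2
E[X²] = (5/24)·25 + (7/24)·1 + (1/8)·0 + (5/24)·16 + (1/6)·144 = 197/6
Var(X) = 197/6 − (3/2)² = 367/12 ≈ 30.583

30.583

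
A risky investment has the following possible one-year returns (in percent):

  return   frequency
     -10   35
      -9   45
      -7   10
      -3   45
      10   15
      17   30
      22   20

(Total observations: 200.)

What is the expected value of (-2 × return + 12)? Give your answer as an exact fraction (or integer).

53/5

Total = 200, so P(return=-10) = 35/200, etc.
E[-2x+12] = (7/40)·32 + (9/40)·30 + (1/20)·26 + (9/40)·18 + (3/40)·(-8) + (3/20)·(-22) + (1/10)·(-32)
     = 53/5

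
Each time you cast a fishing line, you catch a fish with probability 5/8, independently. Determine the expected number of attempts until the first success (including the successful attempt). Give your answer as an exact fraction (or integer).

For a geometric distribution, E[trials] = 1/p = 1/(5/8) = 8/5.

8/5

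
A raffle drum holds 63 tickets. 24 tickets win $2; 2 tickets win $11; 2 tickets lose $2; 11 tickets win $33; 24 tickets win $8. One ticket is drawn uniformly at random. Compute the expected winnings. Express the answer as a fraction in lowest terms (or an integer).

E[payout] = (24/63)·2 + (2/63)·11 + (2/63)·(-2) + (11/63)·33 + (24/63)·8 = 69/7

69/7 dollars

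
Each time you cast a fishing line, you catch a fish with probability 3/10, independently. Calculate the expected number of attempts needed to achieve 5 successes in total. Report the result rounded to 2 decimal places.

16.67

By linearity (sum of 5 independent geometric waits), E[trials] = 5/p = 5/(3/10) = 50/3.
≈ 16.67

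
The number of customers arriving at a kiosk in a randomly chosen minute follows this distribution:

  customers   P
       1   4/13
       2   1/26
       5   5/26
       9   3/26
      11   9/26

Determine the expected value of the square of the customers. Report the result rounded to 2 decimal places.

E[X²] = (4/13)·1 + (1/26)·4 + (5/26)·25 + (3/26)·81 + (9/26)·121
     = 113/2 ≈ 56.50

56.50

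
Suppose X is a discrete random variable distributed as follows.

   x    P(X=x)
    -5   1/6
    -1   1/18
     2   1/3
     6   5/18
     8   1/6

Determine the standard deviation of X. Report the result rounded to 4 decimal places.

E[X] = 25/9, E[X²] = 236/9
Var(X) = E[X²] − (E[X])² = 236/9 − 625/81 = 1499/81
SD(X) = √(1499/81) ≈ 4.3019

4.3019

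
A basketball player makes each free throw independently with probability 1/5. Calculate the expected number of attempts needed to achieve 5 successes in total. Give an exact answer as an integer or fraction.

By linearity (sum of 5 independent geometric waits), E[trials] = 5/p = 5/(1/5) = 25.

25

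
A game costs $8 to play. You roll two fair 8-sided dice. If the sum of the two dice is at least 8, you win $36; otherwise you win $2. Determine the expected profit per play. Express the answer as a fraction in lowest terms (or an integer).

539/32 dollars

E[payout] = (21/64)·2 + (43/64)·36 = 795/32
Expected profit = 795/32 − 8 = 539/32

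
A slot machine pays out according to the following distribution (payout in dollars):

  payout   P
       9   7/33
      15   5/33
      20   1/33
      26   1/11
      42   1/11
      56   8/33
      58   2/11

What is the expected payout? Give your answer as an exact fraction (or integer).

386/11 dollars

E[X] = (7/33)·9 + (5/33)·15 + (1/33)·20 + (1/11)·26 + (1/11)·42 + (8/33)·56 + (2/11)·58
     = 386/11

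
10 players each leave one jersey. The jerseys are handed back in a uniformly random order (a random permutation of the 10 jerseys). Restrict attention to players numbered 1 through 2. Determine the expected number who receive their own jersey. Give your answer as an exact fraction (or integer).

1/5

Let Xᵢ = 1 if person i gets their own jersey. For each i, P(Xᵢ=1) = 1/10.
By linearity of expectation, E[X₁+…+X_2] = 2·(1/10) = 1/5.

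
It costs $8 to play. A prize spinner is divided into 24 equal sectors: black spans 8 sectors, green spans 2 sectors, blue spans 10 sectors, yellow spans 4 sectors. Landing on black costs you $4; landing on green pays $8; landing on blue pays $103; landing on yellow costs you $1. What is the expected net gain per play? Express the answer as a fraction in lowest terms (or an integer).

E[payout] = (8/24)·(-4) + (2/24)·8 + (10/24)·103 + (4/24)·(-1) = 505/12
Expected profit = 505/12 − 8 = 409/12

409/12 dollars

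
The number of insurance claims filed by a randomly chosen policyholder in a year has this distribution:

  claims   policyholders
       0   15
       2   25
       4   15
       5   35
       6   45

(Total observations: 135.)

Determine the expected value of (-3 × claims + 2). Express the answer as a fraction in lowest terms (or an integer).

Total = 135, so P(claims=0) = 15/135, etc.
E[-3x+2] = (1/9)·2 + (5/27)·(-4) + (1/9)·(-10) + (7/27)·(-13) + (1/3)·(-16)
     = -31/3

-31/3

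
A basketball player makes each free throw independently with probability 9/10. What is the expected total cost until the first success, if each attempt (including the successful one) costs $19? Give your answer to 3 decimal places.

$21.111

E[#attempts] = 1/p = 10/9; E[cost] = 19·10/9 = 190/9.
≈ 21.111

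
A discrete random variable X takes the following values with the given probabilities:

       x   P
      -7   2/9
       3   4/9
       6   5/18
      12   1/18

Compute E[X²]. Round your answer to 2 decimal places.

E[X²] = (2/9)·49 + (4/9)·9 + (5/18)·36 + (1/18)·144
     = 296/9 ≈ 32.89

32.89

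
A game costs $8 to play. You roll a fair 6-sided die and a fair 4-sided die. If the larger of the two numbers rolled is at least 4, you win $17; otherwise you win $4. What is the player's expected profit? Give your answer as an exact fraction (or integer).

33/8 dollars

E[payout] = (3/8)·4 + (5/8)·17 = 97/8
Expected profit = 97/8 − 8 = 33/8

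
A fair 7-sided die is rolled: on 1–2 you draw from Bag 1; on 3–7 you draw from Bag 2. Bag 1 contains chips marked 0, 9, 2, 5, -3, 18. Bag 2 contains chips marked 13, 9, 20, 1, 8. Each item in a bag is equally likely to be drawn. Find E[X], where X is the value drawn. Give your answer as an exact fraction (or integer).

E[X | Bag 1] = (0 + 9 + 2 + 5 − 3 + 18)/6 = 31/6
E[X | Bag 2] = (13 + 9 + 20 + 1 + 8)/5 = 51/5
E[X] = (2/7)·31/6 + (5/7)·51/5 = 184/21

184/21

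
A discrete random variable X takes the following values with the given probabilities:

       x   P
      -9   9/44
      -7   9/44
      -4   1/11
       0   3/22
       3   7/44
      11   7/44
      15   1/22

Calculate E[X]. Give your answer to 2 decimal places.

-0.73

E[X] = (9/44)·(-9) + (9/44)·(-7) + (1/11)·(-4) + (3/22)·0 + (7/44)·3 + (7/44)·11 + (1/22)·15
     = -8/11 ≈ -0.73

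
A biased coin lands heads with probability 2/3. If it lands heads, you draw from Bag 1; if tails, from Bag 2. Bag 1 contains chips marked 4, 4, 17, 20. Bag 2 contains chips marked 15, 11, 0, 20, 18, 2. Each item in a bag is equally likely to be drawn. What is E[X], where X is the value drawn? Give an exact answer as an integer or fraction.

E[X | Bag 1] = (4 + 4 + 17 + 20)/4 = 45/4
E[X | Bag 2] = (15 + 11 + 0 + 20 + 18 + 2)/6 = 11
E[X] = (2/3)·45/4 + (1/3)·11 = 67/6

67/6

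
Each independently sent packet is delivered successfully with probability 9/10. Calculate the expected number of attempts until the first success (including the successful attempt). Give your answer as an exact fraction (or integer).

For a geometric distribution, E[trials] = 1/p = 1/(9/10) = 10/9.

10/9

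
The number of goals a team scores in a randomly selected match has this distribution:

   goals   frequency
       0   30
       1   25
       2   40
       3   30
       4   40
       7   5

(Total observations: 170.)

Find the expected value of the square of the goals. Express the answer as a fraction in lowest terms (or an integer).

Total = 170, so P(goals=0) = 30/170, etc.
E[X²] = (3/17)·0 + (5/34)·1 + (4/17)·4 + (3/17)·9 + (4/17)·16 + (1/34)·49
     = 134/17

134/17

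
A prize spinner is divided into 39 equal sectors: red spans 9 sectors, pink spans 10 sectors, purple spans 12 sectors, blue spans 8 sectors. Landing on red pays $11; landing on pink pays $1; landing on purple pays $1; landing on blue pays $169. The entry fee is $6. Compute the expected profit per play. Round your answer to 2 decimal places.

$31.77

E[payout] = (9/39)·11 + (10/39)·1 + (12/39)·1 + (8/39)·169 = 491/13
Expected profit = 491/13 − 6 = 413/13 ≈ $31.77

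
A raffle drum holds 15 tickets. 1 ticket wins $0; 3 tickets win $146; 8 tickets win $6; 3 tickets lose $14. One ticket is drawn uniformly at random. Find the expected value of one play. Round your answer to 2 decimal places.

E[payout] = (1/15)·0 + (3/15)·146 + (8/15)·6 + (3/15)·(-14) = 148/5
≈ $29.60

$29.60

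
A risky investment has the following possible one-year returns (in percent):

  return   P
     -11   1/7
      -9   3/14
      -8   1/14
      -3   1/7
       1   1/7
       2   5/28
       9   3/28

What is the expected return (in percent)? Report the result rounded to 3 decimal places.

E[X] = (1/7)·(-11) + (3/14)·(-9) + (1/14)·(-8) + (1/7)·(-3) + (1/7)·1 + (5/28)·2 + (3/28)·9
     = -85/28 ≈ -3.036

-3.036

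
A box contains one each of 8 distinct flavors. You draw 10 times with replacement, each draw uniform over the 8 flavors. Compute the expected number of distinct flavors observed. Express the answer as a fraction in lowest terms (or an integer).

Let Xⱼ=1 if type j appears at least once. P(Xⱼ=1) = 1 − ((8−1)/8)^10 = 791266575/1073741824.
E[#distinct] = 8·791266575/1073741824 = 791266575/134217728.

791266575/134217728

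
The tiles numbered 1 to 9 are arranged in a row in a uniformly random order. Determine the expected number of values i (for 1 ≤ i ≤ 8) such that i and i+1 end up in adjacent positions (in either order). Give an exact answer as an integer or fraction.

16/9

For each i ∈ {1,…,8}, let Xᵢ = 1 if i and i+1 are adjacent. P(Xᵢ=1) = 2·(9−1)!/9! = 2/9.
By linearity, E[ΣXᵢ] = (8)·(2/9) = 16/9.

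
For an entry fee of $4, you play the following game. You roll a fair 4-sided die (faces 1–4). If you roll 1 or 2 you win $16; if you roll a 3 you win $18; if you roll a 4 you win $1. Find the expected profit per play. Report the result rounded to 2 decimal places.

E[payout] = (1/4)·1 + (1/2)·16 + (1/4)·18 = 51/4
Expected profit = 51/4 − 4 = 35/4 ≈ $8.75

$8.75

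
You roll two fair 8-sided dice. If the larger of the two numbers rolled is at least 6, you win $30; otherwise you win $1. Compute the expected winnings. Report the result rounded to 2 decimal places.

$18.67

E[payout] = (25/64)·1 + (39/64)·30 = 1195/64
≈ $18.67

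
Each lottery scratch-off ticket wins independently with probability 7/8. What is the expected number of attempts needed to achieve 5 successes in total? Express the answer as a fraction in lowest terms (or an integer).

By linearity (sum of 5 independent geometric waits), E[trials] = 5/p = 5/(7/8) = 40/7.

40/7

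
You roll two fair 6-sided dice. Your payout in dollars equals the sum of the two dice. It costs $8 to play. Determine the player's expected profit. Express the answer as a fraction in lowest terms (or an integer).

-$1

Distribution of the sum of the two dice: 2 w.p. 1/36, 3 w.p. 1/18, 4 w.p. 1/12, 5 w.p. 1/9, 6 w.p. 5/36, 7 w.p. 1/6, …
E[payout] = (1/36)·2 + (1/18)·3 + (1/12)·4 + (1/9)·5 + (5/36)·6 + (1/6)·7 + (5/36)·8 + (1/9)·9 + (1/12)·10 + (1/18)·11 + (1/36)·12 = 7
Expected profit = 7 − 8 = -1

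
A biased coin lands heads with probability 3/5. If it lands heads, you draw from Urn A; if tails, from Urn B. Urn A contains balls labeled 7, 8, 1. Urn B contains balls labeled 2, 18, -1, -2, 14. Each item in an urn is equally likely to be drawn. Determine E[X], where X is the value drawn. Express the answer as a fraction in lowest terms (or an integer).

E[X | Urn A] = (7 + 8 + 1)/3 = 16/3
E[X | Urn B] = (2 + 18 − 1 − 2 + 14)/5 = 31/5
E[X] = (3/5)·16/3 + (2/5)·31/5 = 142/25

142/25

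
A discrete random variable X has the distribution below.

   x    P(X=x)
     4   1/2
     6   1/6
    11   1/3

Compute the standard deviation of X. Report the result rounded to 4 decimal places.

E[X] = 20/3, E[X²] = 163/3
Var(X) = E[X²] − (E[X])² = 163/3 − 400/9 = 89/9
SD(X) = √(89/9) ≈ 3.1447

3.1447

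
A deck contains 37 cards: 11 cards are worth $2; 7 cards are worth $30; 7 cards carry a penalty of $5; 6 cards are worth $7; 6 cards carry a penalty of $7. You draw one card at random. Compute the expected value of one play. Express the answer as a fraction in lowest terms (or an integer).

E[payout] = (11/37)·2 + (7/37)·30 + (7/37)·(-5) + (6/37)·7 + (6/37)·(-7) = 197/37

197/37 dollars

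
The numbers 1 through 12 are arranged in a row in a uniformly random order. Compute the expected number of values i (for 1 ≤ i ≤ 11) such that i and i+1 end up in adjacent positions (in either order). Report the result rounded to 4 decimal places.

For each i ∈ {1,…,11}, let Xᵢ = 1 if i and i+1 are adjacent. P(Xᵢ=1) = 2·(12−1)!/12! = 2/12.
By linearity, E[ΣXᵢ] = (11)·(2/12) = 11/6.
≈ 1.8333

1.8333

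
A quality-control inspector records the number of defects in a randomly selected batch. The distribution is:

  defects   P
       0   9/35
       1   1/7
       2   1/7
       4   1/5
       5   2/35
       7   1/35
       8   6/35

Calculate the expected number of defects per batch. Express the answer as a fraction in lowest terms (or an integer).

E[X] = (9/35)·0 + (1/7)·1 + (1/7)·2 + (1/5)·4 + (2/35)·5 + (1/35)·7 + (6/35)·8
     = 108/35

108/35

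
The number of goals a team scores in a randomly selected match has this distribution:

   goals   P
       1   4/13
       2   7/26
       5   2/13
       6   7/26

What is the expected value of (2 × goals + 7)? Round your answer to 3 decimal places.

E[2x+7] = (4/13)·9 + (7/26)·11 + (2/13)·17 + (7/26)·19
     = 175/13 ≈ 13.462

13.462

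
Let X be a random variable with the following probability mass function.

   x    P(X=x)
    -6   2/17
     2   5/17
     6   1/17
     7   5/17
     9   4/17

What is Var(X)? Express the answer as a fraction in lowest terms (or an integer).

6224/289

E[X] = (2/17)·(-6) + (5/17)·2 + (1/17)·6 + (5/17)·7 + (4/17)·9 = 75/17
E[X²] = (2/17)·36 + (5/17)·4 + (1/17)·36 + (5/17)·49 + (4/17)·81 = 41
Var(X) = 41 − (75/17)² = 6224/289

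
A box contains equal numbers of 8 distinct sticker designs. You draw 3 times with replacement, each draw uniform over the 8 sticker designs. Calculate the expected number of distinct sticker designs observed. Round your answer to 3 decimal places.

2.641

Let Xⱼ=1 if type j appears at least once. P(Xⱼ=1) = 1 − ((8−1)/8)^3 = 169/512.
E[#distinct] = 8·169/512 = 169/64.
≈ 2.641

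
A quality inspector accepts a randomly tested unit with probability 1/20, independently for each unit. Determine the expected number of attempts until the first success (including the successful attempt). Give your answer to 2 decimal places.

For a geometric distribution, E[trials] = 1/p = 1/(1/20) = 20.
≈ 20.00

20.00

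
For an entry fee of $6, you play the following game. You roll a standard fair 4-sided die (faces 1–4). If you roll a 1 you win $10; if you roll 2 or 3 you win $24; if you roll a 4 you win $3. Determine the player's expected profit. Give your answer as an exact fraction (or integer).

37/4 dollars

E[payout] = (1/4)·3 + (1/4)·10 + (1/2)·24 = 61/4
Expected profit = 61/4 − 6 = 37/4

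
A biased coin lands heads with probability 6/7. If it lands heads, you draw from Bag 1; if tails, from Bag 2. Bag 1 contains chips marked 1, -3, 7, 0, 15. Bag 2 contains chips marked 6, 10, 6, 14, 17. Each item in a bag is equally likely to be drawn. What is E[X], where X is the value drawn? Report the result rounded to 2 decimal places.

4.94

E[X | Bag 1] = (1 − 3 + 7 + 0 + 15)/5 = 4
E[X | Bag 2] = (6 + 10 + 6 + 14 + 17)/5 = 53/5
E[X] = (6/7)·4 + (1/7)·53/5 = 173/35 ≈ 4.94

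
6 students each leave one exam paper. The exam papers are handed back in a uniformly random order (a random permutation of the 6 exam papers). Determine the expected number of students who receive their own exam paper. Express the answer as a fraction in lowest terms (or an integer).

Let Xᵢ = 1 if person i gets their own exam paper. For each i, P(Xᵢ=1) = 1/6.
By linearity of expectation, E[X₁+…+X_6] = 6·(1/6) = 1.

1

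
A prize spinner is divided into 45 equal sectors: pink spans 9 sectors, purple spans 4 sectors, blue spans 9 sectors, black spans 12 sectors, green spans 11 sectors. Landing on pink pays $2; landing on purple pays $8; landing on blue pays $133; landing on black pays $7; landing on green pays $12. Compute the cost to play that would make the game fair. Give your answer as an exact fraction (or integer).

E[payout] = (9/45)·2 + (4/45)·8 + (9/45)·133 + (12/45)·7 + (11/45)·12 = 1463/45
Fair fee = E[payout] = 1463/45

1463/45 dollars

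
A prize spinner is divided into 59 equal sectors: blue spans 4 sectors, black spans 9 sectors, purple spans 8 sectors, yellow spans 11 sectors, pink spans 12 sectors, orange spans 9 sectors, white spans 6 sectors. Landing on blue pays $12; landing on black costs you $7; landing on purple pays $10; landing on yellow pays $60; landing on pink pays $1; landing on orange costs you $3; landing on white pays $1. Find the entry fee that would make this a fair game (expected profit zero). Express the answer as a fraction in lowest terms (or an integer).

716/59 dollars

E[payout] = (4/59)·12 + (9/59)·(-7) + (8/59)·10 + (11/59)·60 + (12/59)·1 + (9/59)·(-3) + (6/59)·1 = 716/59
Fair fee = E[payout] = 716/59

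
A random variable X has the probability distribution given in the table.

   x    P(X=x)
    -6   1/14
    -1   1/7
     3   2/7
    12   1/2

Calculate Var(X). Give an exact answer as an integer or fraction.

E[X] = (1/14)·(-6) + (1/7)·(-1) + (2/7)·3 + (1/2)·12 = 44/7
E[X²] = (1/14)·36 + (1/7)·1 + (2/7)·9 + (1/2)·144 = 541/7
Var(X) = 541/7 − (44/7)² = 1851/49

1851/49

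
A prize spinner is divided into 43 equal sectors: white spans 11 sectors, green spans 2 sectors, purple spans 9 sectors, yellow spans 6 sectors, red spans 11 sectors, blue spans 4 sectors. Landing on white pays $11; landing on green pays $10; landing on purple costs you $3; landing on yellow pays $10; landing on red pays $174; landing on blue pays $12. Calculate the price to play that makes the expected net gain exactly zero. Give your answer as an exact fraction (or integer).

2136/43 dollars

E[payout] = (11/43)·11 + (2/43)·10 + (9/43)·(-3) + (6/43)·10 + (11/43)·174 + (4/43)·12 = 2136/43
Fair fee = E[payout] = 2136/43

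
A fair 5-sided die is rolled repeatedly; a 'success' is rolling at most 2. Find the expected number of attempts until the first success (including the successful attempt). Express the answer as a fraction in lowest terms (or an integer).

5/2

For a geometric distribution, E[trials] = 1/p = 1/(2/5) = 5/2.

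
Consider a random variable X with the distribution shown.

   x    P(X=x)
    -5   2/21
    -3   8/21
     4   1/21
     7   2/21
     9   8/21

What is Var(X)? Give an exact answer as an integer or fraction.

E[X] = (2/21)·(-5) + (8/21)·(-3) + (1/21)·4 + (2/21)·7 + (8/21)·9 = 8/3
E[X²] = (2/21)·25 + (8/21)·9 + (1/21)·16 + (2/21)·49 + (8/21)·81 = 884/21
Var(X) = 884/21 − (8/3)² = 2204/63

2204/63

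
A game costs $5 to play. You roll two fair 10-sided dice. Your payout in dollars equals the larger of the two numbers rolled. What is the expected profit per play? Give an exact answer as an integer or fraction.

43/20 dollars

Distribution of the larger of the two numbers rolled: 1 w.p. 1/100, 2 w.p. 3/100, 3 w.p. 1/20, 4 w.p. 7/100, 5 w.p. 9/100, 6 w.p. 11/100, …
E[payout] = (1/100)·1 + (3/100)·2 + (1/20)·3 + (7/100)·4 + (9/100)·5 + (11/100)·6 + (13/100)·7 + (3/20)·8 + (17/100)·9 + (19/100)·10 = 143/20
Expected profit = 143/20 − 5 = 43/20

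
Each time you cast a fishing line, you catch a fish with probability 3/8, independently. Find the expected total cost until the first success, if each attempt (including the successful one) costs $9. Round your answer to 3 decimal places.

E[#attempts] = 1/p = 8/3; E[cost] = 9·8/3 = 24.
≈ 24.000

$24.000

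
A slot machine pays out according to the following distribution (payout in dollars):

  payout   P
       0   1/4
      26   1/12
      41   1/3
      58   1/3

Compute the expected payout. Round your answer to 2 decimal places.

E[X] = (1/4)·0 + (1/12)·26 + (1/3)·41 + (1/3)·58
     = 211/6 ≈ 35.17

$35.17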